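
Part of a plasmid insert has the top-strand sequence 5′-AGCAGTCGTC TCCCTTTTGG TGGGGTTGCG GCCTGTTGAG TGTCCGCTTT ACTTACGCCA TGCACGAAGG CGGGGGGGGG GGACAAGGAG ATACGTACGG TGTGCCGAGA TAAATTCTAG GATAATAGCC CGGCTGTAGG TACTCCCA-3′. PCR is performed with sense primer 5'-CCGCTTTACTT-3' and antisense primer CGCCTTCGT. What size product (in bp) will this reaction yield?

Forward primer CCGCTTTACTT is found on the top strand at positions 44–54.
Reverse complement of the reverse primer: ACGAAGGCG. This occurs on the top strand at positions 64–72.
Product length = (reverse-primer end) − (forward-primer start) + 1 = 72 − 44 + 1 = 29 bp.

29 bp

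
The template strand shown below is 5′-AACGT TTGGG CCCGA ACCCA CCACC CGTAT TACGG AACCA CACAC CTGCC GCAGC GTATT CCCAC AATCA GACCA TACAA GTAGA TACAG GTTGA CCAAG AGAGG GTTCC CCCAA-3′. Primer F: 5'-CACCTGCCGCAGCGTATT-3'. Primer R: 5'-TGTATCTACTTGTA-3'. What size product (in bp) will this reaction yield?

The forward primer matches the template at positions 43–60.
Reverse complement of the reverse primer: TACAAGTAGATACA. This occurs on the top strand at positions 76–89.
Product length = (reverse-primer end) − (forward-primer start) + 1 = 89 − 43 + 1 = 47 bp.

47 bp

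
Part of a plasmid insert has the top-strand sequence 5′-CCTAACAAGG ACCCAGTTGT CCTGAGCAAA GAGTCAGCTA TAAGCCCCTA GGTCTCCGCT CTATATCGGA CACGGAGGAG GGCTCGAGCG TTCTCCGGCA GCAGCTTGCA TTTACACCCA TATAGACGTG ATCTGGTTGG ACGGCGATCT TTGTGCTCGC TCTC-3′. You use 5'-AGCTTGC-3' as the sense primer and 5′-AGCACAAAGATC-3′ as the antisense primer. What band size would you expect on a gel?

55 bp

Forward primer AGCTTGC is found on the top strand at positions 103–109.
The reverse primer's reverse complement is GATCTTTGTGCT, which matches the template at positions 146–157.
Product length = (reverse-primer end) − (forward-primer start) + 1 = 157 − 103 + 1 = 55 bp.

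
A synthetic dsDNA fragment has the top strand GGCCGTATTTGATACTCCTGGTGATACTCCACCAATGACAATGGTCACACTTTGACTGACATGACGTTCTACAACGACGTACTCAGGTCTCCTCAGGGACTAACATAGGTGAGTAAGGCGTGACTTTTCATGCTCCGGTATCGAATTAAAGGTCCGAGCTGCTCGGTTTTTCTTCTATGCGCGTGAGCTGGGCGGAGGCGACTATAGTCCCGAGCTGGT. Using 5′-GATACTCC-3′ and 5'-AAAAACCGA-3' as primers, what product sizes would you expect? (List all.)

161 bp, 149 bp

The forward primer GATACTCC matches the top strand at positions 11–18, 23–30.
The reverse primer's reverse complement is TCGGTTTTT, matching at positions 163–171.
Each forward site pairs with the reverse site to give a product ending at position 171: sizes 161, 149 bp.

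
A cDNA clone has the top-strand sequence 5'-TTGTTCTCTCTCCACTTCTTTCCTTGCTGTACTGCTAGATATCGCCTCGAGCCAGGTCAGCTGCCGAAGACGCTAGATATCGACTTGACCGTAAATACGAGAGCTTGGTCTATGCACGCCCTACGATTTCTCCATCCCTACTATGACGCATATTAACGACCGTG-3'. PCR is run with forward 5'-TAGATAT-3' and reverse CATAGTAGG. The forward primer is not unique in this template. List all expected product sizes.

The forward primer TAGATAT matches the top strand at positions 36–42, 74–80.
The reverse primer's reverse complement is CCTACTATG, matching at positions 137–145.
Each forward site pairs with the reverse site to give a product ending at position 145: sizes 110, 72 bp.

110 bp, 72 bp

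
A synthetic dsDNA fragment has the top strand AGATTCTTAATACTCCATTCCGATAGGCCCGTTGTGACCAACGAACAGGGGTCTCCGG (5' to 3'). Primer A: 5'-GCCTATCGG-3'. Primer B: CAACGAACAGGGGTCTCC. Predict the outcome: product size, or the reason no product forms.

No product — the primers' 3' ends point away from each other.

Primer A (GCCTATCGG) has reverse complement CCGATAGGC, which matches the top strand at positions 20–28; primer A anneals to the top strand there with its 3' end pointing upstream toward position 20.
Primer B (CAACGAACAGGGGTCTCC) matches the top strand directly at positions 39–56; it anneals to the bottom strand with its 3' end pointing downstream toward position 56.
The 3' ends diverge (primer A extends toward position 1, primer B toward position 58), so the primers never converge on a shared product.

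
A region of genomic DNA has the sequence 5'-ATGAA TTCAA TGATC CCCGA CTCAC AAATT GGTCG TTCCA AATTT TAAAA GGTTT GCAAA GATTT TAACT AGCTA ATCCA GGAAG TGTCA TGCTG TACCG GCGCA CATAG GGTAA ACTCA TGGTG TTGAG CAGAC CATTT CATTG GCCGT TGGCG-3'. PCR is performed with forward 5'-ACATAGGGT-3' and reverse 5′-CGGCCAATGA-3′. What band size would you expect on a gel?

45 bp

Forward primer ACATAGGGT is found on the top strand at positions 105–113.
Reverse complement of the reverse primer: TCATTGGCCG. This occurs on the top strand at positions 140–149.
The product runs from position 105 to position 149, so its length is 149 − 105 + 1 = 45 bp.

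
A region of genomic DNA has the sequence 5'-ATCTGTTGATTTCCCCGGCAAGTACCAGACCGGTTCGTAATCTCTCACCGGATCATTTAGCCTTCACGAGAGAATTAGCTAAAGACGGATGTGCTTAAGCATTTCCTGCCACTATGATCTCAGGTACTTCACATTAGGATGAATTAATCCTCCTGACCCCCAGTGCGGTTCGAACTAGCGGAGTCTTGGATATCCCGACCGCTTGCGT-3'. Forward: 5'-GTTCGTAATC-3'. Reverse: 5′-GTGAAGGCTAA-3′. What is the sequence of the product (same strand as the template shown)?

5'-GTTCGTAATCTCTCACCGGATCATTTAGCCTTCAC-3'

Forward primer GTTCGTAATC is found on the top strand at positions 33–42.
The reverse primer's reverse complement is TTAGCCTTCAC, which matches the template at positions 57–67.
The product is the template from position 33 through 67 (35 bp).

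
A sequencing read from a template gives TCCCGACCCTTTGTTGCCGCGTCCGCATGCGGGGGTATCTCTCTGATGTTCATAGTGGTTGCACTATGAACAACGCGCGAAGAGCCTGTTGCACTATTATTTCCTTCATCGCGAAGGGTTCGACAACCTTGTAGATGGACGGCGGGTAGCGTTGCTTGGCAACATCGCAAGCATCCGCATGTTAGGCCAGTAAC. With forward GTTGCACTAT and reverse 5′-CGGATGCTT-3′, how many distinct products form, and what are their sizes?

The forward primer GTTGCACTAT matches the top strand at positions 58–67, 88–97.
The reverse primer's reverse complement is AAGCATCCG, matching at positions 169–177.
Each forward site pairs with the reverse site to give a product ending at position 177: sizes 120, 90 bp.

Two products: 120 bp, 90 bp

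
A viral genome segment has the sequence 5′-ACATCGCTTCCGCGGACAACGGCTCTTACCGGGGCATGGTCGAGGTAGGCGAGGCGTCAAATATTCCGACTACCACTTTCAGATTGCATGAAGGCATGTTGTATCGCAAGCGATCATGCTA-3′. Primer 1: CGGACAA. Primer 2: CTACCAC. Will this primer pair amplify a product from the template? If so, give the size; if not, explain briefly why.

No product — both primers anneal to the same strand and extend in the same direction.

Primer 1 (CGGACAA) matches the top strand at positions 13–19 (3' end points downstream).
Primer 2 (CTACCAC) also matches the top strand directly, at positions 70–76 — its reverse complement GTGGTAG is not present.
Both primers anneal to the bottom strand with 3' ends pointing the same way, so neither can prime synthesis back toward the other.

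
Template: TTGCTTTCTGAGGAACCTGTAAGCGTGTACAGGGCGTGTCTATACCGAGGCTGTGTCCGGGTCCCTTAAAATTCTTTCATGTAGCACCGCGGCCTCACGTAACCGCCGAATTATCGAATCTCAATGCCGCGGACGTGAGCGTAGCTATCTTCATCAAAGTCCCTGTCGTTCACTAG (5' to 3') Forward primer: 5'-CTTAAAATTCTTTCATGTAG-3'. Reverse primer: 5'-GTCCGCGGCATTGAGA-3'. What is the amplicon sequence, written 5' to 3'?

Forward primer CTTAAAATTCTTTCATGTAG is found on the top strand at positions 65–84.
Reverse complement of the reverse primer: TCTCAATGCCGCGGAC. This occurs on the top strand at positions 119–134.
The product is the template from position 65 through 134 (70 bp).

5'-CTTAAAATTCTTTCATGTAGCACCGCGGCCTCACGTAACCGCCGAATTATCGAATCTCAATGCCGCGGAC-3'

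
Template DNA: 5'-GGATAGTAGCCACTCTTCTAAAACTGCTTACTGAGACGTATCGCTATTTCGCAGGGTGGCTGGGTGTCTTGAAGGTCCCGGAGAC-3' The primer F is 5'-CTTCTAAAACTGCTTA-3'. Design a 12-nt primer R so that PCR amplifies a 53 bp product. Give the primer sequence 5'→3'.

The forward primer binds at positions 15–30, so a 53 bp product ends at position 15 + 53 − 1 = 67.
The reverse primer anneals to the top strand over positions 56–67, i.e. to GTGGCTGGGTGT.
Its sequence written 5'→3' is the reverse complement: ACACCCAGCCAC.

5'-ACACCCAGCCAC-3'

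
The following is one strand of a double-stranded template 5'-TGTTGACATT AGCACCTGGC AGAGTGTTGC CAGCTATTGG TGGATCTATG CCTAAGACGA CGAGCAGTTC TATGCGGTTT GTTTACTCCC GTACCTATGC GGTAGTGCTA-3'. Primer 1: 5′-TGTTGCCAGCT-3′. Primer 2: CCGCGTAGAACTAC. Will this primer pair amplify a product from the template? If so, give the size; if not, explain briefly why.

Primer 2 (CCGCGTAGAACTAC) does not match the top strand, and its reverse complement GTAGTTCTACGCGG does not match either.
With no annealing site for primer 2, no amplification occurs.

No product — primer 2 has no binding site in the template.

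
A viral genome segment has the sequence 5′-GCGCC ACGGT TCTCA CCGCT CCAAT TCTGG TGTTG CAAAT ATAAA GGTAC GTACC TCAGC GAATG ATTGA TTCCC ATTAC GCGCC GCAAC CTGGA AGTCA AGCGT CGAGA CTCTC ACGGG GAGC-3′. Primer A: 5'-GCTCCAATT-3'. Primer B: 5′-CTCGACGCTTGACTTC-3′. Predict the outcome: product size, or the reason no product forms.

Yes — a 92 bp product.

Primer A (GCTCCAATT) matches the top strand at positions 18–26; it acts as a forward primer.
Primer B's reverse complement is GAAGTCAAGCGTCGAG, matching the top strand at positions 94–109; it acts as a reverse primer.
The 3' ends face each other across positions 18–109, giving a 92 bp product.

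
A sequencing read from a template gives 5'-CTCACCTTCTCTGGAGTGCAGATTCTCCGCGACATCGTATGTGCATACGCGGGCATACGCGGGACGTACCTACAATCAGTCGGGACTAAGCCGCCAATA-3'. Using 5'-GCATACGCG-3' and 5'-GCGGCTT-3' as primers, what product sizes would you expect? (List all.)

52 bp, 42 bp

The forward primer GCATACGCG matches the top strand at positions 43–51, 53–61.
The reverse primer's reverse complement is AAGCCGC, matching at positions 88–94.
Each forward site pairs with the reverse site to give a product ending at position 94: sizes 52, 42 bp.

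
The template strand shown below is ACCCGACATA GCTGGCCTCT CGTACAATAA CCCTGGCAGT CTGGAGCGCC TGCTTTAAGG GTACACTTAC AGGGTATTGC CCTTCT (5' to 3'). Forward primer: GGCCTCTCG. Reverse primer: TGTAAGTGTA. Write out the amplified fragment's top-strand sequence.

5'-GGCCTCTCGTACAATAACCCTGGCAGTCTGGAGCGCCTGCTTTAAGGGTACACTTACA-3'

Scanning the template, GGCCTCTCG occurs at positions 14–22; this primer anneals to the bottom strand there with its 3' end pointing downstream.
Taking the reverse complement of TGTAAGTGTA gives TACACTTACA, found at positions 62–71 on the template; the primer anneals here to the top strand with its 3' end pointing upstream.
The product is the template from position 14 through 71 (58 bp).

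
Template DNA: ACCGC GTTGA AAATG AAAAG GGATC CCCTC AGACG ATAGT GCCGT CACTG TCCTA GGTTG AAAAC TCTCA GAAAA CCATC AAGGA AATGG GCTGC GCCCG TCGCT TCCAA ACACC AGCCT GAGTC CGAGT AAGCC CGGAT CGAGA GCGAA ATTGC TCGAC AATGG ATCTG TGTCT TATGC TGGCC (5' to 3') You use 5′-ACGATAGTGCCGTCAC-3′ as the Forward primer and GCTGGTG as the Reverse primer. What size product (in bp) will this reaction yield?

Scanning the template, ACGATAGTGCCGTCAC occurs at positions 33–48; this primer anneals to the bottom strand there with its 3' end pointing downstream.
Taking the reverse complement of GCTGGTG gives CACCAGC, found at positions 112–118 on the template; the primer anneals here to the top strand with its 3' end pointing upstream.
Amplicon spans positions 33–118: 86 bp.

86 bp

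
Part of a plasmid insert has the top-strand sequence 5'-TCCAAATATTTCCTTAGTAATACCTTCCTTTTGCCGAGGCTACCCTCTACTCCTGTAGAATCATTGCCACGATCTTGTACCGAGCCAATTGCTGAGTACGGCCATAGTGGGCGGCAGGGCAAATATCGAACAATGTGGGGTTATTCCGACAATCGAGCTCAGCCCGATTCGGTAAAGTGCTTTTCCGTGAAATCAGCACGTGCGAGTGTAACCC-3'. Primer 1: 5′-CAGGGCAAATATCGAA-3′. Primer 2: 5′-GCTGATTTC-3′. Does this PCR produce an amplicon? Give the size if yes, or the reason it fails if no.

Primer 1 (CAGGGCAAATATCGAA) matches the top strand at positions 115–130; it acts as a forward primer.
Primer 2's reverse complement is GAAATCAGC, matching the top strand at positions 189–197; it acts as a reverse primer.
The 3' ends face each other across positions 115–197, giving an 83 bp product.

Yes — an 83 bp product.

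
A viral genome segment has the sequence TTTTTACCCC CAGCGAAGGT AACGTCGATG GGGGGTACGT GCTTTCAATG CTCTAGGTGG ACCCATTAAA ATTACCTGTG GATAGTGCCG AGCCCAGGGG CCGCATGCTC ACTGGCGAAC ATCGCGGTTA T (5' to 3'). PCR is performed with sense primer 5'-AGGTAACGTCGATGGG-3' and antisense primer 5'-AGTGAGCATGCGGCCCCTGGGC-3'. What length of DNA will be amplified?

97 bp

The forward primer matches the template at positions 17–32.
Reverse complement of the reverse primer: GCCCAGGGGCCGCATGCTCACT. This occurs on the top strand at positions 92–113.
The product runs from position 17 to position 113, so its length is 113 − 17 + 1 = 97 bp.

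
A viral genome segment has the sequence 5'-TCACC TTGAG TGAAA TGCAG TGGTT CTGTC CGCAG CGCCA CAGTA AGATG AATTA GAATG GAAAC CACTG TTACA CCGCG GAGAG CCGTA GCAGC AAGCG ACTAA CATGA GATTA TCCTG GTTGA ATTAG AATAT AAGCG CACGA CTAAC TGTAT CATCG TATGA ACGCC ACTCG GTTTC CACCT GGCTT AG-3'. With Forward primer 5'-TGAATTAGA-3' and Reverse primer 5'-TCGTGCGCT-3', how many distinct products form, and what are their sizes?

Two products: 97 bp, 23 bp

The forward primer TGAATTAGA matches the top strand at positions 49–57, 123–131.
The reverse primer's reverse complement is AGCGCACGA, matching at positions 137–145.
Each forward site pairs with the reverse site to give a product ending at position 145: sizes 97, 23 bp.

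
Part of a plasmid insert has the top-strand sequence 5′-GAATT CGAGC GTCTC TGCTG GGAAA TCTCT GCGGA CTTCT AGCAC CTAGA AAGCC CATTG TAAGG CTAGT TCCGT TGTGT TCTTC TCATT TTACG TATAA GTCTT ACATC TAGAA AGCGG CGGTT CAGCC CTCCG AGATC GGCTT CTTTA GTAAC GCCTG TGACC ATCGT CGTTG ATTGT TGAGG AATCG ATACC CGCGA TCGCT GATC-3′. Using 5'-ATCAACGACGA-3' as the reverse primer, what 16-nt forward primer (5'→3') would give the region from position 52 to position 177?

The reverse primer's reverse complement TCGTCGTTGAT matches the template at positions 167–177; the product starts at position 52.
The forward primer is identical to the top strand over positions 52–67: AGCCCATTGTAAGGCT.

5'-AGCCCATTGTAAGGCT-3'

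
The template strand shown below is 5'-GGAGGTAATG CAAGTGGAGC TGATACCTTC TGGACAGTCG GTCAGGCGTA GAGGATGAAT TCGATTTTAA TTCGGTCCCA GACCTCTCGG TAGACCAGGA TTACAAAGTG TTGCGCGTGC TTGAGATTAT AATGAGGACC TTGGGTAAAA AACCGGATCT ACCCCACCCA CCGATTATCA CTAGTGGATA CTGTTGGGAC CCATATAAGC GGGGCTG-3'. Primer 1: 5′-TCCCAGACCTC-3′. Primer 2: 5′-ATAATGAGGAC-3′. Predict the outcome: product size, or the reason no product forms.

Primer 1 (TCCCAGACCTC) matches the top strand at positions 76–86 (3' end points downstream).
Primer 2 (ATAATGAGGAC) also matches the top strand directly, at positions 129–139 — its reverse complement GTCCTCATTAT is not present.
Both primers anneal to the bottom strand with 3' ends pointing the same way, so neither can prime synthesis back toward the other.

No product — both primers anneal to the same strand and extend in the same direction.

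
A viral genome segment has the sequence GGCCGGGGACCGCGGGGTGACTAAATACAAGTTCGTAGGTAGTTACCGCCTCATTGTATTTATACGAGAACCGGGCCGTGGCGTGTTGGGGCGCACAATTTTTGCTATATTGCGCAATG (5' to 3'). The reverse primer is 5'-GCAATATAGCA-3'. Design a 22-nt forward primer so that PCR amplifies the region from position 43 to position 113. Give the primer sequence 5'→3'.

The reverse primer's reverse complement TGCTATATTGC matches the template at positions 103–113; the product starts at position 43.
The forward primer is identical to the top strand over positions 43–64: TTACCGCCTCATTGTATTTATA.

5'-TTACCGCCTCATTGTATTTATA-3'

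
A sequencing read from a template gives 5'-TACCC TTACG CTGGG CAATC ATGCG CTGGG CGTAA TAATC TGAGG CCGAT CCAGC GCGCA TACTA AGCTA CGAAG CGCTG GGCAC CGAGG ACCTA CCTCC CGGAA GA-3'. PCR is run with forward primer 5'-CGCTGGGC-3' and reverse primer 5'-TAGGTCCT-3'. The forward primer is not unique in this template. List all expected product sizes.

87 bp, 72 bp, 20 bp

The forward primer CGCTGGGC matches the top strand at positions 9–16, 24–31, 76–83.
The reverse primer's reverse complement is AGGACCTA, matching at positions 88–95.
Each forward site pairs with the reverse site to give a product ending at position 95: sizes 87, 72, 20 bp.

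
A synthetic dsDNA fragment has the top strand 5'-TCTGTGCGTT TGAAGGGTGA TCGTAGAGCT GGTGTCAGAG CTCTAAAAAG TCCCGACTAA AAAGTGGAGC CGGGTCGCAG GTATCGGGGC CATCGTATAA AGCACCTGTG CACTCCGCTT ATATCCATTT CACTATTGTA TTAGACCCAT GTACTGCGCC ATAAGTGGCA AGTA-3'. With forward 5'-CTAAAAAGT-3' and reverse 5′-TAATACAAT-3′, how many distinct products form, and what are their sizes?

Two products: 101 bp, 87 bp

The forward primer CTAAAAAGT matches the top strand at positions 43–51, 57–65.
The reverse primer's reverse complement is ATTGTATTA, matching at positions 135–143.
Each forward site pairs with the reverse site to give a product ending at position 143: sizes 101, 87 bp.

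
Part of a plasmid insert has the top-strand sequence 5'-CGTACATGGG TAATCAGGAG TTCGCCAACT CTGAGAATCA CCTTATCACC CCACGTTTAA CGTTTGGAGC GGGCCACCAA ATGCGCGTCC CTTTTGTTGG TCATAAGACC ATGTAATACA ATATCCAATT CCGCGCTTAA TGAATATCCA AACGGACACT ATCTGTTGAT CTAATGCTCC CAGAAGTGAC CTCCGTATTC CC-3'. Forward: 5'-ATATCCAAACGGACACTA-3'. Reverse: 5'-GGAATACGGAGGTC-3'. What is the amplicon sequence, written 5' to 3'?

5'-ATATCCAAACGGACACTATCTGTTGATCTAATGCTCCCAGAAGTGACCTCCGTATTCC-3'

Scanning the template, ATATCCAAACGGACACTA occurs at positions 144–161; this primer anneals to the bottom strand there with its 3' end pointing downstream.
The reverse primer's reverse complement is GACCTCCGTATTCC, which matches the template at positions 188–201.
The product is the template from position 144 through 201 (58 bp).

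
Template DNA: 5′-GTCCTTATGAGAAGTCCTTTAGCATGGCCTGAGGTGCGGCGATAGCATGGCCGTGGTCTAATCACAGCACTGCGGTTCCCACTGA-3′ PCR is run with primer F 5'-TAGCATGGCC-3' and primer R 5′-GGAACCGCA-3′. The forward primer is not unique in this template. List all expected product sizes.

60 bp, 37 bp

The forward primer TAGCATGGCC matches the top strand at positions 20–29, 43–52.
The reverse primer's reverse complement is TGCGGTTCC, matching at positions 71–79.
Each forward site pairs with the reverse site to give a product ending at position 79: sizes 60, 37 bp.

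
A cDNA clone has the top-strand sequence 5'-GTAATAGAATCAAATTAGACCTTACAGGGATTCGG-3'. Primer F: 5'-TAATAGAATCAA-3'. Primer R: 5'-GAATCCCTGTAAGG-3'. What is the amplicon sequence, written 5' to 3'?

5'-TAATAGAATCAAATTAGACCTTACAGGGATTC-3'

Forward primer TAATAGAATCAA is found on the top strand at positions 2–13.
The reverse primer's reverse complement is CCTTACAGGGATTC, which matches the template at positions 20–33.
The product is the template from position 2 through 33 (32 bp).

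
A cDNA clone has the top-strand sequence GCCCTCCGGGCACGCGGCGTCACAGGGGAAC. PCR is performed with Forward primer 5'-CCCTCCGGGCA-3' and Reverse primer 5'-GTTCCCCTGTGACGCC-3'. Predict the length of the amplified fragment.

Forward primer CCCTCCGGGCA is found on the top strand at positions 2–12.
Taking the reverse complement of GTTCCCCTGTGACGCC gives GGCGTCACAGGGGAAC, found at positions 16–31 on the template; the primer anneals here to the top strand with its 3' end pointing upstream.
Product length = (reverse-primer end) − (forward-primer start) + 1 = 31 − 2 + 1 = 30 bp.

30 bp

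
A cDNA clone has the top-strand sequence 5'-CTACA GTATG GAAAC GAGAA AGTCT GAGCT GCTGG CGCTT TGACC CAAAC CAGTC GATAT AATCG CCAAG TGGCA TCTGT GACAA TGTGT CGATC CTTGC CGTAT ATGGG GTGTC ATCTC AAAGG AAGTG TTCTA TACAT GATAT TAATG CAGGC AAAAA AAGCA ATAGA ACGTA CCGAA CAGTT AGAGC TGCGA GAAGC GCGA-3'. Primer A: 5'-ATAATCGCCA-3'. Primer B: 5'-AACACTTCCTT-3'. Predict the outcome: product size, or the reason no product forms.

Primer A (ATAATCGCCA) matches the top strand at positions 59–68; it acts as a forward primer.
Primer B's reverse complement is AAGGAAGTGTT, matching the top strand at positions 122–132; it acts as a reverse primer.
The 3' ends face each other across positions 59–132, giving a 74 bp product.

Yes — a 74 bp product.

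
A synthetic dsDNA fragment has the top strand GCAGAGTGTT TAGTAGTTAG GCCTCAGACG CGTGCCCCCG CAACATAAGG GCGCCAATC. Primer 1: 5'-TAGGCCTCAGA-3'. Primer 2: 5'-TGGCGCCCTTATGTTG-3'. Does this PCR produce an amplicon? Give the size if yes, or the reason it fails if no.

Primer 1 (TAGGCCTCAGA) matches the top strand at positions 18–28; it acts as a forward primer.
Primer 2's reverse complement is CAACATAAGGGCGCCA, matching the top strand at positions 41–56; it acts as a reverse primer.
The 3' ends face each other across positions 18–56, giving a 39 bp product.

Yes — a 39 bp product.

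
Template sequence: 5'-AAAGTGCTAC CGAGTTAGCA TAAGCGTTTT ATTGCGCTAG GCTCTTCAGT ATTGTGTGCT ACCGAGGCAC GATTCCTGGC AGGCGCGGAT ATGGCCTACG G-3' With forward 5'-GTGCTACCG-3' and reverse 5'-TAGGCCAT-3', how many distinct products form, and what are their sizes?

Two products: 95 bp, 43 bp

The forward primer GTGCTACCG matches the top strand at positions 4–12, 56–64.
The reverse primer's reverse complement is ATGGCCTA, matching at positions 91–98.
Each forward site pairs with the reverse site to give a product ending at position 98: sizes 95, 43 bp.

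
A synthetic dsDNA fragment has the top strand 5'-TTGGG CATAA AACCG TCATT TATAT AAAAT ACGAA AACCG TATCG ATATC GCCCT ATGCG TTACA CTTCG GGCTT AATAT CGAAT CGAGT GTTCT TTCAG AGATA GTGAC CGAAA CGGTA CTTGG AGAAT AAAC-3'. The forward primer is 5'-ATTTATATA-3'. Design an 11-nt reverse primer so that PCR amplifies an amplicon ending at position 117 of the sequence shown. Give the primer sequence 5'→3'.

The forward primer binds at positions 18–26; the product's 3' end on the top strand is position 117.
The reverse primer anneals to the top strand over positions 107–117, i.e. to TGACCGAAACG.
Its sequence written 5'→3' is the reverse complement: CGTTTCGGTCA.

5'-CGTTTCGGTCA-3'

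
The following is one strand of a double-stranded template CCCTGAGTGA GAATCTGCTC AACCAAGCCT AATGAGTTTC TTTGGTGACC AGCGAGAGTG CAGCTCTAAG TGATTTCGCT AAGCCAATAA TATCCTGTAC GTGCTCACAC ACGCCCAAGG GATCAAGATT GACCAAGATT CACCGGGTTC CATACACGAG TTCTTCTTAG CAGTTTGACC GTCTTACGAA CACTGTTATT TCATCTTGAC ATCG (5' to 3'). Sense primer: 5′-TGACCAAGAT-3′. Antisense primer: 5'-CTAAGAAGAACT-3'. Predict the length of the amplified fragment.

41 bp

Scanning the template, TGACCAAGAT occurs at positions 130–139; this primer anneals to the bottom strand there with its 3' end pointing downstream.
Reverse complement of the reverse primer: AGTTCTTCTTAG. This occurs on the top strand at positions 159–170.
The product runs from position 130 to position 170, so its length is 170 − 130 + 1 = 41 bp.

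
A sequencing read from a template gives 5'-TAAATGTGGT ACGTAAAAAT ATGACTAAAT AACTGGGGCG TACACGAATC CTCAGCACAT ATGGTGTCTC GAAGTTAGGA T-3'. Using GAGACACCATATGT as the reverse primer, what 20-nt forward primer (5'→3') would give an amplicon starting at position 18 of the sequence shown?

The reverse primer's reverse complement ACATATGGTGTCTC matches the template at positions 57–70; the product starts at position 18.
The forward primer is identical to the top strand over positions 18–37: AATATGACTAAATAACTGGG.

5'-AATATGACTAAATAACTGGG-3'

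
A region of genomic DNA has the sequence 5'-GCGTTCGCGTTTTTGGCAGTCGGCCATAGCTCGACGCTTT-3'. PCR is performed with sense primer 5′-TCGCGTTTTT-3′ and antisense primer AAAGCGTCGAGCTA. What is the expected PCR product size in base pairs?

36 bp

The forward primer matches the template at positions 5–14.
Taking the reverse complement of AAAGCGTCGAGCTA gives TAGCTCGACGCTTT, found at positions 27–40 on the template; the primer anneals here to the top strand with its 3' end pointing upstream.
Amplicon spans positions 5–40: 36 bp.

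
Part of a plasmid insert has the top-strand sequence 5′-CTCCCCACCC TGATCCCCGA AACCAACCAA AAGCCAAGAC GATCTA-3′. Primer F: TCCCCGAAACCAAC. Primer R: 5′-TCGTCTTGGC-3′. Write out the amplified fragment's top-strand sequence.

5'-TCCCCGAAACCAACCAAAAGCCAAGACGA-3'

Forward primer TCCCCGAAACCAAC is found on the top strand at positions 14–27.
Reverse complement of the reverse primer: GCCAAGACGA. This occurs on the top strand at positions 33–42.
The product is the template from position 14 through 42 (29 bp).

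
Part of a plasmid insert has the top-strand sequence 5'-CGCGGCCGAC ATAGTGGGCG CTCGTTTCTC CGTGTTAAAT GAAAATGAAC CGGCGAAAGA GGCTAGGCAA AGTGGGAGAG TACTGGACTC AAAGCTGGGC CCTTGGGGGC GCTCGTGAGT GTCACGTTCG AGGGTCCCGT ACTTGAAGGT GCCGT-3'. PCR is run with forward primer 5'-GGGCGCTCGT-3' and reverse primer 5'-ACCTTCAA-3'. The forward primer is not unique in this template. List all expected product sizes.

The forward primer GGGCGCTCGT matches the top strand at positions 16–25, 107–116.
The reverse primer's reverse complement is TTGAAGGT, matching at positions 143–150.
Each forward site pairs with the reverse site to give a product ending at position 150: sizes 135, 44 bp.

135 bp, 44 bp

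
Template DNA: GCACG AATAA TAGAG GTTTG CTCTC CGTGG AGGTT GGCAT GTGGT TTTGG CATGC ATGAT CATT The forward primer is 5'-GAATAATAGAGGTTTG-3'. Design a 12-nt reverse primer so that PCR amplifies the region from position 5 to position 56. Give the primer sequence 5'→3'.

The product's 3' end on the top strand is position 56.
The reverse primer anneals to the top strand over positions 45–56, i.e. to TTTTGGCATGCA.
Its sequence written 5'→3' is the reverse complement: TGCATGCCAAAA.

5'-TGCATGCCAAAA-3'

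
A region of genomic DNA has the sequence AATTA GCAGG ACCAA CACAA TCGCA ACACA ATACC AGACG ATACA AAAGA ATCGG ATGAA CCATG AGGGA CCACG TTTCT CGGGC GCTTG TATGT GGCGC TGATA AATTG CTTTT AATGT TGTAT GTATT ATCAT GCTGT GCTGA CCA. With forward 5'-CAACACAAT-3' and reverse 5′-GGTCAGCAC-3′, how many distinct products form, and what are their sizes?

The forward primer CAACACAAT matches the top strand at positions 13–21, 24–32.
The reverse primer's reverse complement is GTGCTGACC, matching at positions 139–147.
Each forward site pairs with the reverse site to give a product ending at position 147: sizes 135, 124 bp.

Two products: 135 bp, 124 bp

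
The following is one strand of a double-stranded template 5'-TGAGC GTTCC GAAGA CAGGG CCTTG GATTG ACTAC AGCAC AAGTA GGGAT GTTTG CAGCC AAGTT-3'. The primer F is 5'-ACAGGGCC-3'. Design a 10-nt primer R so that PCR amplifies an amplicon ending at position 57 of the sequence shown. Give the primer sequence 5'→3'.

5'-TGCAAACATC-3'

The forward primer binds at positions 15–22; the product's 3' end on the top strand is position 57.
The reverse primer anneals to the top strand over positions 48–57, i.e. to GATGTTTGCA.
Its sequence written 5'→3' is the reverse complement: TGCAAACATC.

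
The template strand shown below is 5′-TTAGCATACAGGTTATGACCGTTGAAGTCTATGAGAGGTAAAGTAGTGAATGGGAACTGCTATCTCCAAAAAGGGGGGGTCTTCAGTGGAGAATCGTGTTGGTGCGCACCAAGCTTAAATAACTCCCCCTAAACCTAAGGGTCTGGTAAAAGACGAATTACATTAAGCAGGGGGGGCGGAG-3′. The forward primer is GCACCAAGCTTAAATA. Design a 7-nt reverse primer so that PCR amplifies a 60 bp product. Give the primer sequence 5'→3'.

5'-TAATGTA-3'

The forward primer binds at positions 106–121, so a 60 bp product ends at position 106 + 60 − 1 = 165.
The reverse primer anneals to the top strand over positions 159–165, i.e. to TACATTA.
Its sequence written 5'→3' is the reverse complement: TAATGTA.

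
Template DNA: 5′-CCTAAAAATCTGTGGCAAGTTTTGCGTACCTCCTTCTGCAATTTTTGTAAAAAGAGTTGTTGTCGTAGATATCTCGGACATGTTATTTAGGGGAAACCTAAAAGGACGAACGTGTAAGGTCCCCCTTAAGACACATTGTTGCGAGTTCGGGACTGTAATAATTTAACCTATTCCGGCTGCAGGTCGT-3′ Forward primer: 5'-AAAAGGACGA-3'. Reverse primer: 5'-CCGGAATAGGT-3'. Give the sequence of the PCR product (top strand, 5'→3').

Forward primer AAAAGGACGA is found on the top strand at positions 100–109.
The reverse primer's reverse complement is ACCTATTCCGG, which matches the template at positions 166–176.
The product is the template from position 100 through 176 (77 bp).

5'-AAAAGGACGAACGTGTAAGGTCCCCCTTAAGACACATTGTTGCGAGTTCGGGACTGTAATAATTTAACCTATTCCGG-3'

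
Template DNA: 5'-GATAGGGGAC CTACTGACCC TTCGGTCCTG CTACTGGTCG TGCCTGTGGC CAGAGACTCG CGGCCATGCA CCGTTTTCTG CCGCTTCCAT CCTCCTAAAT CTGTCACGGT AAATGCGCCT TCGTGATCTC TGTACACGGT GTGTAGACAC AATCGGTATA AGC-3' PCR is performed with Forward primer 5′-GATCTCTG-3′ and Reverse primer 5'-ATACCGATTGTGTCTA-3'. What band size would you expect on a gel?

35 bp

The forward primer matches the template at positions 125–132.
Taking the reverse complement of ATACCGATTGTGTCTA gives TAGACACAATCGGTAT, found at positions 144–159 on the template; the primer anneals here to the top strand with its 3' end pointing upstream.
Product length = (reverse-primer end) − (forward-primer start) + 1 = 159 − 125 + 1 = 35 bp.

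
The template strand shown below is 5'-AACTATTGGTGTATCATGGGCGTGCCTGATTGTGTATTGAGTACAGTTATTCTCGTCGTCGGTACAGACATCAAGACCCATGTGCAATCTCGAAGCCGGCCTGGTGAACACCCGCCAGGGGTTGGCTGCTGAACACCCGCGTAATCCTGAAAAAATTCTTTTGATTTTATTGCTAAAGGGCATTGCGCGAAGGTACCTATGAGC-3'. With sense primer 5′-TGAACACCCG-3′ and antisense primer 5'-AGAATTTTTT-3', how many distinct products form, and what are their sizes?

The forward primer TGAACACCCG matches the top strand at positions 105–114, 130–139.
The reverse primer's reverse complement is AAAAAATTCT, matching at positions 150–159.
Each forward site pairs with the reverse site to give a product ending at position 159: sizes 55, 30 bp.

Two products: 55 bp, 30 bp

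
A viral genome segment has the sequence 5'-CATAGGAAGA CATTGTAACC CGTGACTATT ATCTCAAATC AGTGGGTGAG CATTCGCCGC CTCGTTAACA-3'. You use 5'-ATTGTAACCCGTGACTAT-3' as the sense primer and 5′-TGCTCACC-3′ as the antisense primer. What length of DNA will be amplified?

41 bp

Scanning the template, ATTGTAACCCGTGACTAT occurs at positions 12–29; this primer anneals to the bottom strand there with its 3' end pointing downstream.
Reverse complement of the reverse primer: GGTGAGCA. This occurs on the top strand at positions 45–52.
Amplicon spans positions 12–52: 41 bp.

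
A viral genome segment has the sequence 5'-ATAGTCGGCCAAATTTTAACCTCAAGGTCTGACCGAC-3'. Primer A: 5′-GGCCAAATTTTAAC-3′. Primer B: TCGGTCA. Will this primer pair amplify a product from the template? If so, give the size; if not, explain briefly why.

Primer A (GGCCAAATTTTAAC) matches the top strand at positions 7–20; it acts as a forward primer.
Primer B's reverse complement is TGACCGA, matching the top strand at positions 30–36; it acts as a reverse primer.
The 3' ends face each other across positions 7–36, giving a 30 bp product.

Yes — a 30 bp product.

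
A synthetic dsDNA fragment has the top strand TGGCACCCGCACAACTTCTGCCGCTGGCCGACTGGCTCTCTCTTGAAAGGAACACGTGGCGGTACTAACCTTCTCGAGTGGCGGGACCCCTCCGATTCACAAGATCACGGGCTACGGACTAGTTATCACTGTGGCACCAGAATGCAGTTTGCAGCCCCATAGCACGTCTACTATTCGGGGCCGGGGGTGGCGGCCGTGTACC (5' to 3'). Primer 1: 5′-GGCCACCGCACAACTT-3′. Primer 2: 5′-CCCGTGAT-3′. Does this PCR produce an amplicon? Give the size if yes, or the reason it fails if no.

No product — primer 1 has no binding site in the template.

Primer 1 (GGCCACCGCACAACTT) does not match the top strand, and its reverse complement AAGTTGTGCGGTGGCC does not match either.
With no annealing site for primer 1, no amplification occurs.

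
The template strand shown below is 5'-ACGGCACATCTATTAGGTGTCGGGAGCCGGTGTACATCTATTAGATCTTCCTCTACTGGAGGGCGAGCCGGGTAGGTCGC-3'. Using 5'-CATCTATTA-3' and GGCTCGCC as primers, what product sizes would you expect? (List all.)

The forward primer CATCTATTA matches the top strand at positions 7–15, 35–43.
The reverse primer's reverse complement is GGCGAGCC, matching at positions 62–69.
Each forward site pairs with the reverse site to give a product ending at position 69: sizes 63, 35 bp.

63 bp, 35 bp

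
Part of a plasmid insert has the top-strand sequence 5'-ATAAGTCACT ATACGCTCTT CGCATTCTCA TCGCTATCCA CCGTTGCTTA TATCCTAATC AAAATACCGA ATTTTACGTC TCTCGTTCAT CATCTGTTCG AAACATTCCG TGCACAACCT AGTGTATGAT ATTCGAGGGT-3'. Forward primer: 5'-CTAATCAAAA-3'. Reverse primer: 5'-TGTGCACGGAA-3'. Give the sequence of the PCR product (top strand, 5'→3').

5'-CTAATCAAAATACCGAATTTTACGTCTCTCGTTCATCATCTGTTCGAAACATTCCGTGCACA-3'

The forward primer matches the template at positions 55–64.
The reverse primer's reverse complement is TTCCGTGCACA, which matches the template at positions 106–116.
The product is the template from position 55 through 116 (62 bp).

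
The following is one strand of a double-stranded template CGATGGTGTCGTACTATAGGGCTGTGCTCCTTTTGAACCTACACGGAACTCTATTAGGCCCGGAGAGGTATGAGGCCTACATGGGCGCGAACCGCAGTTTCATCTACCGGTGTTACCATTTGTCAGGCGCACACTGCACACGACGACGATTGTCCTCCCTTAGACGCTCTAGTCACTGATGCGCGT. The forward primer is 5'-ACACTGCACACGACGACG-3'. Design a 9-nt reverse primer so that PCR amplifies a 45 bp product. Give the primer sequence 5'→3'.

5'-TGACTAGAG-3'

The forward primer binds at positions 131–148, so a 45 bp product ends at position 131 + 45 − 1 = 175.
The reverse primer anneals to the top strand over positions 167–175, i.e. to CTCTAGTCA.
Its sequence written 5'→3' is the reverse complement: TGACTAGAG.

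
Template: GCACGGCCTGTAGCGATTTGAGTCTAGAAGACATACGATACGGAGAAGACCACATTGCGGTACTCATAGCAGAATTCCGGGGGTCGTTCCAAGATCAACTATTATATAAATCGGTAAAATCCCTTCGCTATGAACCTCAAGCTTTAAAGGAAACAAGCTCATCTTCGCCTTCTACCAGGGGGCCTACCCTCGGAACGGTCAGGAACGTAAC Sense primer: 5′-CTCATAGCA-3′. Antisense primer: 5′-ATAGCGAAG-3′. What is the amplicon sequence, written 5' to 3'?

The forward primer matches the template at positions 63–71.
Reverse complement of the reverse primer: CTTCGCTAT. This occurs on the top strand at positions 123–131.
The product is the template from position 63 through 131 (69 bp).

5'-CTCATAGCAGAATTCCGGGGGTCGTTCCAAGATCAACTATTATATAAATCGGTAAAATCCCTTCGCTAT-3'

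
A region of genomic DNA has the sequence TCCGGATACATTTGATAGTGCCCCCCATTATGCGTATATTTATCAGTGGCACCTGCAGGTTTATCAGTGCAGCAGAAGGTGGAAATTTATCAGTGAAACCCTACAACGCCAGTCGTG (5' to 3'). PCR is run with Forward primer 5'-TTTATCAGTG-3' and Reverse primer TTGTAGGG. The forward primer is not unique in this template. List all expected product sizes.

68 bp, 47 bp, 21 bp

The forward primer TTTATCAGTG matches the top strand at positions 39–48, 60–69, 86–95.
The reverse primer's reverse complement is CCCTACAA, matching at positions 99–106.
Each forward site pairs with the reverse site to give a product ending at position 106: sizes 68, 47, 21 bp.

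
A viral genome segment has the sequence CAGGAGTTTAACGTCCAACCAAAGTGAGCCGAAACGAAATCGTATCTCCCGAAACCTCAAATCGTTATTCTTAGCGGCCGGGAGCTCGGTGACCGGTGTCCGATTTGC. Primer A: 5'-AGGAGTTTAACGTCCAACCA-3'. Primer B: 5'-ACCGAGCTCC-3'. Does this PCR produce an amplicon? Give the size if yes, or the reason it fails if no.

Primer A (AGGAGTTTAACGTCCAACCA) matches the top strand at positions 2–21; it acts as a forward primer.
Primer B's reverse complement is GGAGCTCGGT, matching the top strand at positions 81–90; it acts as a reverse primer.
The 3' ends face each other across positions 2–90, giving an 89 bp product.

Yes — an 89 bp product.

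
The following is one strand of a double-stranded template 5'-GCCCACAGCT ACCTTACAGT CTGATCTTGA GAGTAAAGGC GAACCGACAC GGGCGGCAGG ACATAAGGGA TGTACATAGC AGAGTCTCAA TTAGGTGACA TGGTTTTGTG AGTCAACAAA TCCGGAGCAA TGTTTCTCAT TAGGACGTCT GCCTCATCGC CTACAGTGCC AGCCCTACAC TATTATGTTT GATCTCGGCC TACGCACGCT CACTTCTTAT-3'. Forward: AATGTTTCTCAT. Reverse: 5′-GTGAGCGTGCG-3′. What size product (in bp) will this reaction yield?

85 bp

The forward primer matches the template at positions 129–140.
Reverse complement of the reverse primer: CGCACGCTCAC. This occurs on the top strand at positions 203–213.
The product runs from position 129 to position 213, so its length is 213 − 129 + 1 = 85 bp.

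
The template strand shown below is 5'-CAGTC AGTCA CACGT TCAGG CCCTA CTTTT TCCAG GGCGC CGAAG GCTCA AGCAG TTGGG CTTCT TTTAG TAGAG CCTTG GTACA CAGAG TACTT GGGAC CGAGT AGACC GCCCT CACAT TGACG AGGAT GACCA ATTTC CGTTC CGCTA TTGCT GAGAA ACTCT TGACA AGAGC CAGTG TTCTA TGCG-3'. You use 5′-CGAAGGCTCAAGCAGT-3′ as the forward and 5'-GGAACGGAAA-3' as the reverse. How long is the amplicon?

Forward primer CGAAGGCTCAAGCAGT is found on the top strand at positions 41–56.
Reverse complement of the reverse primer: TTTCCGTTCC. This occurs on the top strand at positions 137–146.
Amplicon spans positions 41–146: 106 bp.

106 bp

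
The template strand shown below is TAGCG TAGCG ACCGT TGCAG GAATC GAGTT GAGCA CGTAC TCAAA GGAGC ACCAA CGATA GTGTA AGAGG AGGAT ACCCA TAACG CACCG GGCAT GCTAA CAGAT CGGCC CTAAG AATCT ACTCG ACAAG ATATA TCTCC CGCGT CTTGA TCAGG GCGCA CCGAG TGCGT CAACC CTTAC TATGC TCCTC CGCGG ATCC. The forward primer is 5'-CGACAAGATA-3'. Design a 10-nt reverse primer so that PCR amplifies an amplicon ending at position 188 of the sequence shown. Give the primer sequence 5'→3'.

5'-GGAGCATAGT-3'

The forward primer binds at positions 124–133; the product's 3' end on the top strand is position 188.
The reverse primer anneals to the top strand over positions 179–188, i.e. to ACTATGCTCC.
Its sequence written 5'→3' is the reverse complement: GGAGCATAGT.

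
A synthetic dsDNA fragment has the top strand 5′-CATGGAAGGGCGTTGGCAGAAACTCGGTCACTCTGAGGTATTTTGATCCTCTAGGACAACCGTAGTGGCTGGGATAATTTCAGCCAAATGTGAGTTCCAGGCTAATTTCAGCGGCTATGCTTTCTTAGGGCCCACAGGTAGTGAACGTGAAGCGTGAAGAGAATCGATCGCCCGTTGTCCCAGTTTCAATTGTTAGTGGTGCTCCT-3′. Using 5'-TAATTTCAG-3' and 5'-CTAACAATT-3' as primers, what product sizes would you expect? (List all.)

The forward primer TAATTTCAG matches the top strand at positions 75–83, 103–111.
The reverse primer's reverse complement is AATTGTTAG, matching at positions 188–196.
Each forward site pairs with the reverse site to give a product ending at position 196: sizes 122, 94 bp.

122 bp, 94 bp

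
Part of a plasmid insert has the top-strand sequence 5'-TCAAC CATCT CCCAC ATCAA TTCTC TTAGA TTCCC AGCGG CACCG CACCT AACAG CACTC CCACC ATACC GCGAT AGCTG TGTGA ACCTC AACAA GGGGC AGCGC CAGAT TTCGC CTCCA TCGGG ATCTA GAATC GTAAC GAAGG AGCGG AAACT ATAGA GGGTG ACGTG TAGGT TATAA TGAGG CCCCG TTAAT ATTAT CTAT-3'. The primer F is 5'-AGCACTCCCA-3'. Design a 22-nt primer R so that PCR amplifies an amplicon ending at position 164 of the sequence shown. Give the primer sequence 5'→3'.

5'-ACCCTCTATAGTTTCCGCTCCT-3'

The forward primer binds at positions 54–63; the product's 3' end on the top strand is position 164.
The reverse primer anneals to the top strand over positions 143–164, i.e. to AGGAGCGGAAACTATAGAGGGT.
Its sequence written 5'→3' is the reverse complement: ACCCTCTATAGTTTCCGCTCCT.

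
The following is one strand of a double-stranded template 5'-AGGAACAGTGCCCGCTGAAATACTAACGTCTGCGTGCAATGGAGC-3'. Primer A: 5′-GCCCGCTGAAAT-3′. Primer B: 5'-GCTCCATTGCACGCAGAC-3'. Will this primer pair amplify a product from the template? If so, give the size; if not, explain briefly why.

Primer A (GCCCGCTGAAAT) matches the top strand at positions 10–21; it acts as a forward primer.
Primer B's reverse complement is GTCTGCGTGCAATGGAGC, matching the top strand at positions 28–45; it acts as a reverse primer.
The 3' ends face each other across positions 10–45, giving a 36 bp product.

Yes — a 36 bp product.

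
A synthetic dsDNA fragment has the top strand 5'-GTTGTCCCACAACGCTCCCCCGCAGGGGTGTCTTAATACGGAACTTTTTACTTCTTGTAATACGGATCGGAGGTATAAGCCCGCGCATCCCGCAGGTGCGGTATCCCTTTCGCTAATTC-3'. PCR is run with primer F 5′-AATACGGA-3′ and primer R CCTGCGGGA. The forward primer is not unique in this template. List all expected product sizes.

62 bp, 38 bp

The forward primer AATACGGA matches the top strand at positions 35–42, 59–66.
The reverse primer's reverse complement is TCCCGCAGG, matching at positions 88–96.
Each forward site pairs with the reverse site to give a product ending at position 96: sizes 62, 38 bp.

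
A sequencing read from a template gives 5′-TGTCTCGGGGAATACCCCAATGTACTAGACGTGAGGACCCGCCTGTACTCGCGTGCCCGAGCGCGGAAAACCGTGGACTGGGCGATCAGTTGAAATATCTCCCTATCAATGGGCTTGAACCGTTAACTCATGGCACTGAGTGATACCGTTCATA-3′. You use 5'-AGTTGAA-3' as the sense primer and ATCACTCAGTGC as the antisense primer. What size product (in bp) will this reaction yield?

Forward primer AGTTGAA is found on the top strand at positions 88–94.
Taking the reverse complement of ATCACTCAGTGC gives GCACTGAGTGAT, found at positions 133–144 on the template; the primer anneals here to the top strand with its 3' end pointing upstream.
The product runs from position 88 to position 144, so its length is 144 − 88 + 1 = 57 bp.

57 bp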